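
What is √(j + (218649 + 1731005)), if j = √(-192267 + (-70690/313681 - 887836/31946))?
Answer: √(48944844832608257456037926 + 15031279839*I*√536382910079270730863443)/5010426613 ≈ 1396.3 + 0.15703*I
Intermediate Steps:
j = 3*I*√536382910079270730863443/5010426613 (j = √(-192267 + (-70690*1/313681 - 887836*1/31946)) = √(-192267 + (-70690/313681 - 443918/15973)) = √(-192267 - 140377773528/5010426613) = √(-963480071375199/5010426613) = 3*I*√536382910079270730863443/5010426613 ≈ 438.51*I)
√(j + (218649 + 1731005)) = √(3*I*√536382910079270730863443/5010426613 + (218649 + 1731005)) = √(3*I*√536382910079270730863443/5010426613 + 1949654) = √(1949654 + 3*I*√536382910079270730863443/5010426613)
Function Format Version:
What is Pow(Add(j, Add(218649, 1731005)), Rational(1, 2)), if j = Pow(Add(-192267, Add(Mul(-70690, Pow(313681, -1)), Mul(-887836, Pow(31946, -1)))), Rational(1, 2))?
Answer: Mul(Rational(1, 5010426613), Pow(Add(48944844832608257456037926, Mul(15031279839, I, Pow(536382910079270730863443, Rational(1, 2)))), Rational(1, 2))) ≈ Add(1396.3, Mul(0.15703, I))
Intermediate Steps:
j = Mul(Rational(3, 5010426613), I, Pow(536382910079270730863443, Rational(1, 2))) (j = Pow(Add(-192267, Add(Mul(-70690, Rational(1, 313681)), Mul(-887836, Rational(1, 31946)))), Rational(1, 2)) = Pow(Add(-192267, Add(Rational(-70690, 313681), Rational(-443918, 15973))), Rational(1, 2)) = Pow(Add(-192267, Rational(-140377773528, 5010426613)), Rational(1, 2)) = Pow(Rational(-963480071375199, 5010426613), Rational(1, 2)) = Mul(Rational(3, 5010426613), I, Pow(536382910079270730863443, Rational(1, 2))) ≈ Mul(438.51, I))
Pow(Add(j, Add(218649, 1731005)), Rational(1, 2)) = Pow(Add(Mul(Rational(3, 5010426613), I, Pow(536382910079270730863443, Rational(1, 2))), Add(218649, 1731005)), Rational(1, 2)) = Pow(Add(Mul(Rational(3, 5010426613), I, Pow(536382910079270730863443, Rational(1, 2))), 1949654), Rational(1, 2)) = Pow(Add(1949654, Mul(Rational(3, 5010426613), I, Pow(536382910079270730863443, Rational(1, 2)))), Rational(1, 2))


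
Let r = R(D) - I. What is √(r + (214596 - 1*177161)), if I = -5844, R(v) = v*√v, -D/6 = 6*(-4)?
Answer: √45007 ≈ 212.15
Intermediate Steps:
D = 144 (D = -36*(-4) = -6*(-24) = 144)
R(v) = v^(3/2)
r = 7572 (r = 144^(3/2) - 1*(-5844) = 1728 + 5844 = 7572)
√(r + (214596 - 1*177161)) = √(7572 + (214596 - 1*177161)) = √(7572 + (214596 - 177161)) = √(7572 + 37435) = √45007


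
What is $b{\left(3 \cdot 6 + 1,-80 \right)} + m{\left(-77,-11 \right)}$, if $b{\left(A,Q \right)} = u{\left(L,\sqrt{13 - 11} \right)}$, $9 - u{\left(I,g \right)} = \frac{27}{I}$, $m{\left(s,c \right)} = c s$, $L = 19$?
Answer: $\frac{16237}{19} \approx 854.58$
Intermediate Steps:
$u{\left(I,g \right)} = 9 - \frac{27}{I}$
$b{\left(A,Q \right)} = \frac{144}{19}$ ($b{\left(A,Q \right)} = 9 - \frac{27}{19} = \frac{144}{19}$)
$b{\left(3 \cdot 6 + 1,-80 \right)} + m{\left(-77,-11 \right)} = \frac{144}{19} - -847 = \frac{144}{19} + 847 = \frac{16237}{19}$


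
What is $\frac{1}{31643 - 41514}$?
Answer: $- \frac{1}{9871} \approx -0.00010131$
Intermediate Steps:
$\frac{1}{31643 - 41514} = \frac{1}{-9871} = - \frac{1}{9871}$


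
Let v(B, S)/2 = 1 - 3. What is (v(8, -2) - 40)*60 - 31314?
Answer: -33954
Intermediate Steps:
v(B, S) = -4 (v(B, S) = 2*(1 - 3) = 2*(-2) = -4)
(v(8, -2) - 40)*60 - 31314 = (-4 - 40)*60 - 31314 = -44*60 - 31314 = -2640 - 31314 = -33954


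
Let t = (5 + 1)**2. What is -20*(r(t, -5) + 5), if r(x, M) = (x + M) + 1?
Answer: -740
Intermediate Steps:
t = 36 (t = 6**2 = 36)
r(x, M) = 1 + M + x (r(x, M) = (M + x) + 1 = 1 + M + x)
-20*(r(t, -5) + 5) = -20*((1 - 5 + 36) + 5) = -20*(32 + 5) = -20*37 = -740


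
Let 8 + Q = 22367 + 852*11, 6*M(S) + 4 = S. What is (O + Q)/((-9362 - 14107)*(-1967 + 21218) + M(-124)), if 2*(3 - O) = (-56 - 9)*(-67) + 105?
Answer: -88512/1355405221 ≈ -6.5303e-5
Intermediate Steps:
M(S) = -⅔ + S/6
Q = 31731 (Q = -8 + (22367 + 852*11) = -8 + (22367 + 9372) = -8 + 31739 = 31731)
O = -2227 (O = 3 - ((-56 - 9)*(-67) + 105)/2 = 3 - (-65*(-67) + 105)/2 = 3 - (4355 + 105)/2 = 3 - ½*4460 = 3 - 2230 = -2227)
(O + Q)/((-9362 - 14107)*(-1967 + 21218) + M(-124)) = (-2227 + 31731)/((-9362 - 14107)*(-1967 + 21218) + (-⅔ + (⅙)*(-124))) = 29504/(-23469*19251 + (-⅔ - 62/3)) = 29504/(-451801719 - 64/3) = 29504/(-1355405221/3) = 29504*(-3/1355405221) = -88512/1355405221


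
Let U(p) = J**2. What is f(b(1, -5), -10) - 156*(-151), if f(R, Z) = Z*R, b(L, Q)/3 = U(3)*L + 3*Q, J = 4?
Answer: 23526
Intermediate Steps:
U(p) = 16 (U(p) = 4**2 = 16)
b(L, Q) = 9*Q + 48*L (b(L, Q) = 3*(16*L + 3*Q) = 3*(3*Q + 16*L) = 9*Q + 48*L)
f(R, Z) = R*Z
f(b(1, -5), -10) - 156*(-151) = (9*(-5) + 48*1)*(-10) - 156*(-151) = (-45 + 48)*(-10) + 23556 = 3*(-10) + 23556 = -30 + 23556 = 23526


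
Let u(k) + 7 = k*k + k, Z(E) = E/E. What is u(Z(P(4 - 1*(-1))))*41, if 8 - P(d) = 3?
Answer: -205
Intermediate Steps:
P(d) = 5 (P(d) = 8 - 1*3 = 8 - 3 = 5)
Z(E) = 1
u(k) = -7 + k + k² (u(k) = -7 + (k*k + k) = -7 + (k² + k) = -7 + (k + k²) = -7 + k + k²)
u(Z(P(4 - 1*(-1))))*41 = (-7 + 1 + 1²)*41 = (-7 + 1 + 1)*41 = -5*41 = -205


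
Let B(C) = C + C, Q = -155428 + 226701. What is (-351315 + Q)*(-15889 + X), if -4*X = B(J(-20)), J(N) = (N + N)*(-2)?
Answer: 4460789018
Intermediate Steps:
J(N) = -4*N (J(N) = (2*N)*(-2) = -4*N)
Q = 71273
B(C) = 2*C
X = -40 (X = -(-4*(-20))/2 = -80/2 = -¼*160 = -40)
(-351315 + Q)*(-15889 + X) = (-351315 + 71273)*(-15889 - 40) = -280042*(-15929) = 4460789018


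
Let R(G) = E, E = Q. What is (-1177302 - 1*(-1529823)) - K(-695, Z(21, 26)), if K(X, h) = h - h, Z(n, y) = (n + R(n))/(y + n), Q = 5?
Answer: 352521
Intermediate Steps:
E = 5
R(G) = 5
Z(n, y) = (5 + n)/(n + y) (Z(n, y) = (n + 5)/(y + n) = (5 + n)/(n + y))
K(X, h) = 0
(-1177302 - 1*(-1529823)) - K(-695, Z(21, 26)) = (-1177302 - 1*(-1529823)) - 1*0 = (-1177302 + 1529823) + 0 = 352521 + 0 = 352521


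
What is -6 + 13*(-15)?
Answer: -201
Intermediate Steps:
-6 + 13*(-15) = -6 - 195 = -201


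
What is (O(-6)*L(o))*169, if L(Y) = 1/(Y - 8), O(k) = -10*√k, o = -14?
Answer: 845*I*√6/11 ≈ 188.17*I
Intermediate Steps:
L(Y) = 1/(-8 + Y)
(O(-6)*L(o))*169 = ((-10*I*√6)/(-8 - 14))*169 = (-10*I*√6/(-22))*169 = (-10*I*√6*(-1/22))*169 = (5*I*√6/11)*169 = 845*I*√6/11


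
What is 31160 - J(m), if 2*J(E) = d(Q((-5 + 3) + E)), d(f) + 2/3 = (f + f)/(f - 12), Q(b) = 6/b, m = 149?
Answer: 27389936/879 ≈ 31160.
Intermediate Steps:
d(f) = -⅔ + 2*f/(-12 + f) (d(f) = -⅔ + (f + f)/(f - 12) = -⅔ + (2*f)/(-12 + f) = -⅔ + 2*f/(-12 + f))
J(E) = 2*(6 + 6/(-2 + E))/(3*(-12 + 6/(-2 + E))) (J(E) = (4*(6 + 6/((-5 + 3) + E))/(3*(-12 + 6/((-5 + 3) + E))))/2 = (4*(6 + 6/(-2 + E))/(3*(-12 + 6/(-2 + E))))/2 = 2*(6 + 6/(-2 + E))/(3*(-12 + 6/(-2 + E))))
31160 - J(m) = 31160 - 2*(1 - 1*149)/(3*(-5 + 2*149)) = 31160 - 2*(1 - 149)/(3*(-5 + 298)) = 31160 - 2*(-148)/(3*293) = 31160 - 1*(-296/879) = 31160 + 296/879 = 27389936/879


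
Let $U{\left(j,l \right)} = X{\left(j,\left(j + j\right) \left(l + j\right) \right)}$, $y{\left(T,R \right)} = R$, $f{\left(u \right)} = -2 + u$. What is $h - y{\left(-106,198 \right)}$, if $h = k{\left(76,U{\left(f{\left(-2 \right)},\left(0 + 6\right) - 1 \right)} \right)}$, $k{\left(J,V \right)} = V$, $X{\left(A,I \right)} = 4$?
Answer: $-194$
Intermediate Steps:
$U{\left(j,l \right)} = 4$
$h = 4$
$h - y{\left(-106,198 \right)} = 4 - 198 = -194$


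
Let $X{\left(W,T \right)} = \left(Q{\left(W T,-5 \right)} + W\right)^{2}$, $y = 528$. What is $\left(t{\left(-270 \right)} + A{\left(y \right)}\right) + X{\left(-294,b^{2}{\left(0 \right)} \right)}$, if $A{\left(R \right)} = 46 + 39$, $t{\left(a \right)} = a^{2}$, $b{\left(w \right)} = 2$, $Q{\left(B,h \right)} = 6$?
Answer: $155929$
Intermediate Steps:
$X{\left(W,T \right)} = \left(6 + W\right)^{2}$
$A{\left(R \right)} = 85$
$\left(t{\left(-270 \right)} + A{\left(y \right)}\right) + X{\left(-294,b^{2}{\left(0 \right)} \right)} = \left(\left(-270\right)^{2} + 85\right) + \left(6 - 294\right)^{2} = \left(72900 + 85\right) + \left(-288\right)^{2} = 72985 + 82944 = 155929$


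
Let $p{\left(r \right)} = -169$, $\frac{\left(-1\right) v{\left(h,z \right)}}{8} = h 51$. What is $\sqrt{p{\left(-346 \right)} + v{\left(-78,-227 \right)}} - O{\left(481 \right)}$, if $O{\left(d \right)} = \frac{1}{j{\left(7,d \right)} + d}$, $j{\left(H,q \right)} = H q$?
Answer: $- \frac{1}{3848} + \sqrt{31655} \approx 177.92$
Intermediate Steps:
$v{\left(h,z \right)} = - 408 h$ ($v{\left(h,z \right)} = - 8 h 51 = - 8 \cdot 51 h = - 408 h$)
$O{\left(d \right)} = \frac{1}{8 d}$ ($O{\left(d \right)} = \frac{1}{7 d + d} = \frac{1}{8 d}$)
$\sqrt{p{\left(-346 \right)} + v{\left(-78,-227 \right)}} - O{\left(481 \right)} = \sqrt{-169 - -31824} - \frac{1}{8 \cdot 481} = \sqrt{-169 + 31824} - \frac{1}{8} \cdot \frac{1}{481} = \sqrt{31655} - \frac{1}{3848} = - \frac{1}{3848} + \sqrt{31655}$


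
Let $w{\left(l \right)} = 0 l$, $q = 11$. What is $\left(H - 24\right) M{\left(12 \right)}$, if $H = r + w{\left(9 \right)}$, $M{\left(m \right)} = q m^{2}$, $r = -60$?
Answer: $-133056$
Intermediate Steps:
$M{\left(m \right)} = 11 m^{2}$
$w{\left(l \right)} = 0$
$H = -60$ ($H = -60 + 0 = -60$)
$\left(H - 24\right) M{\left(12 \right)} = \left(-60 - 24\right) 11 \cdot 12^{2} = - 84 \cdot 11 \cdot 144 = \left(-84\right) 1584 = -133056$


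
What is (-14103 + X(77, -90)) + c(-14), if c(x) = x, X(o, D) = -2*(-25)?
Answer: -14067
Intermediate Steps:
X(o, D) = 50
(-14103 + X(77, -90)) + c(-14) = (-14103 + 50) - 14 = -14053 - 14 = -14067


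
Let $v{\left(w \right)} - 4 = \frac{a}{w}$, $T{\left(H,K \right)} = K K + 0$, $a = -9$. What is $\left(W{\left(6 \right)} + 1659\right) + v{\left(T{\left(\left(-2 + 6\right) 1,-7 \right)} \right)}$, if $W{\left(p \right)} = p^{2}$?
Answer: $\frac{83242}{49} \approx 1698.8$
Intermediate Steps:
$T{\left(H,K \right)} = K^{2}$ ($T{\left(H,K \right)} = K^{2} + 0 = K^{2}$)
$v{\left(w \right)} = 4 - \frac{9}{w}$
$\left(W{\left(6 \right)} + 1659\right) + v{\left(T{\left(\left(-2 + 6\right) 1,-7 \right)} \right)} = \left(6^{2} + 1659\right) + \left(4 - \frac{9}{\left(-7\right)^{2}}\right) = \left(36 + 1659\right) + \left(4 - \frac{9}{49}\right) = 1695 + \left(4 - \frac{9}{49}\right) = 1695 + \frac{187}{49} = \frac{83242}{49}$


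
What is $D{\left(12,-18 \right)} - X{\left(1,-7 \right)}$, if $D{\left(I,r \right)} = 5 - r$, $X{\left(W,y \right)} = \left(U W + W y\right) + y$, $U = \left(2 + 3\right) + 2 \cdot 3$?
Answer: $26$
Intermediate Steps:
$U = 11$ ($U = 5 + 6 = 11$)
$X{\left(W,y \right)} = y + 11 W + W y$ ($X{\left(W,y \right)} = \left(11 W + W y\right) + y = y + 11 W + W y$)
$D{\left(12,-18 \right)} - X{\left(1,-7 \right)} = \left(5 - -18\right) - \left(-7 + 11 \cdot 1 + 1 \left(-7\right)\right) = \left(5 + 18\right) - \left(-7 + 11 - 7\right) = 23 - -3 = 23 + 3 = 26$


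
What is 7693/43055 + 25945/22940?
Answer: 258707879/197536340 ≈ 1.3097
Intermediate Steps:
7693/43055 + 25945/22940 = 7693*(1/43055) + 25945*(1/22940) = 7693/43055 + 5189/4588 = 258707879/197536340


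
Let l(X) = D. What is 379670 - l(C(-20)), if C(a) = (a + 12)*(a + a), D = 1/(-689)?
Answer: 261592631/689 ≈ 3.7967e+5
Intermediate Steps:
D = -1/689 ≈ -0.0014514
C(a) = 2*a*(12 + a) (C(a) = (12 + a)*(2*a) = 2*a*(12 + a))
l(X) = -1/689
379670 - l(C(-20)) = 379670 - 1*(-1/689) = 379670 + 1/689 = 261592631/689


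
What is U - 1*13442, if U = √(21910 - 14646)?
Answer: -13442 + 4*√454 ≈ -13357.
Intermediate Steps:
U = 4*√454 (U = √7264 = 4*√454 ≈ 85.229)
U - 1*13442 = 4*√454 - 1*13442 = 4*√454 - 13442 = -13442 + 4*√454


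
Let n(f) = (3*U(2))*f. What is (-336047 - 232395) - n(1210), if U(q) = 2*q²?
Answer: -597482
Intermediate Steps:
n(f) = 24*f (n(f) = (3*(2*2²))*f = (3*(2*4))*f = (3*8)*f = 24*f)
(-336047 - 232395) - n(1210) = (-336047 - 232395) - 24*1210 = -568442 - 1*29040 = -568442 - 29040 = -597482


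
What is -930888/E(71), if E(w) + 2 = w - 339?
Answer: 51716/15 ≈ 3447.7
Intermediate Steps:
E(w) = -341 + w (E(w) = -2 + (w - 339) = -2 + (-339 + w) = -341 + w)
-930888/E(71) = -930888/(-341 + 71) = -930888/(-270) = -930888*(-1/270) = 51716/15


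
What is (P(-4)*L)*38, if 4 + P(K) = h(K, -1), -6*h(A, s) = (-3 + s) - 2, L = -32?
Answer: 3648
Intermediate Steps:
h(A, s) = ⅚ - s/6 (h(A, s) = -((-3 + s) - 2)/6 = -(-5 + s)/6 = ⅚ - s/6)
P(K) = -3 (P(K) = -4 + (⅚ - ⅙*(-1)) = -4 + (⅚ + ⅙) = -4 + 1 = -3)
(P(-4)*L)*38 = -3*(-32)*38 = 96*38 = 3648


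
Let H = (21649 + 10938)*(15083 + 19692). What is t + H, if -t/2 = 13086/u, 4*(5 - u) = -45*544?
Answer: 6940929139453/6125 ≈ 1.1332e+9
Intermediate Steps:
u = 6125 (u = 5 - (-45)*544/4 = 5 - 1/4*(-24480) = 5 + 6120 = 6125)
t = -26172/6125 ≈ -4.2730
H = 1133212925 (H = 32587*34775 = 1133212925)
t + H = -26172/6125 + 1133212925 = 6940929139453/6125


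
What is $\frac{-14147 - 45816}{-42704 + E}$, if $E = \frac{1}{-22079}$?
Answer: $\frac{1323923077}{942861617} \approx 1.4042$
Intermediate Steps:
$E = - \frac{1}{22079} \approx -4.5292 \cdot 10^{-5}$
$\frac{-14147 - 45816}{-42704 + E} = \frac{-14147 - 45816}{-42704 - \frac{1}{22079}} = - \frac{59963}{- \frac{942861617}{22079}} = \left(-59963\right) \left(- \frac{22079}{942861617}\right) = \frac{1323923077}{942861617}$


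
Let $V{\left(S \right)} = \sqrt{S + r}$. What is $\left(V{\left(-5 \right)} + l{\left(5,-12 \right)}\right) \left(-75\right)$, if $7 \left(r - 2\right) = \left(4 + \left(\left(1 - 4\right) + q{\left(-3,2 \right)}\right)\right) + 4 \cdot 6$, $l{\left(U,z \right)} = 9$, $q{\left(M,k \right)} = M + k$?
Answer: $-675 - \frac{75 \sqrt{21}}{7} \approx -724.1$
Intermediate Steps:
$r = \frac{38}{7}$ ($r = 2 + \frac{\left(4 + \left(\left(1 - 4\right) + \left(-3 + 2\right)\right)\right) + 4 \cdot 6}{7} = 2 + \frac{\left(4 - 4\right) + 24}{7} = 2 + \frac{0 + 24}{7} = 2 + \frac{1}{7} \cdot 24 = 2 + \frac{24}{7} = \frac{38}{7} \approx 5.4286$)
$V{\left(S \right)} = \sqrt{\frac{38}{7} + S}$ ($V{\left(S \right)} = \sqrt{S + \frac{38}{7}} = \sqrt{\frac{38}{7} + S}$)
$\left(V{\left(-5 \right)} + l{\left(5,-12 \right)}\right) \left(-75\right) = \left(\frac{\sqrt{266 + 49 \left(-5\right)}}{7} + 9\right) \left(-75\right) = \left(\frac{\sqrt{266 - 245}}{7} + 9\right) \left(-75\right) = \left(\frac{\sqrt{21}}{7} + 9\right) \left(-75\right) = \left(9 + \frac{\sqrt{21}}{7}\right) \left(-75\right) = -675 - \frac{75 \sqrt{21}}{7}$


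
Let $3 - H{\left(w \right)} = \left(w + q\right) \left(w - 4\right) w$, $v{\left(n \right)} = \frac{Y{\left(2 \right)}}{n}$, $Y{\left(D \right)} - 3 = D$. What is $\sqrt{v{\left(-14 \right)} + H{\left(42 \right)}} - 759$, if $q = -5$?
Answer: $-759 + \frac{i \sqrt{11573674}}{14} \approx -759.0 + 243.0 i$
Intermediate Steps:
$Y{\left(D \right)} = 3 + D$
$v{\left(n \right)} = \frac{5}{n}$ ($v{\left(n \right)} = \frac{3 + 2}{n} = \frac{5}{n}$)
$H{\left(w \right)} = 3 - w \left(-5 + w\right) \left(-4 + w\right)$ ($H{\left(w \right)} = 3 - \left(w - 5\right) \left(w - 4\right) w = 3 - \left(-5 + w\right) \left(-4 + w\right) w = 3 - w \left(-5 + w\right) \left(-4 + w\right)$)
$\sqrt{v{\left(-14 \right)} + H{\left(42 \right)}} - 759 = \sqrt{\frac{5}{-14} + \left(3 - 42^{3} - 840 + 9 \cdot 42^{2}\right)} - 759 = \sqrt{5 \left(- \frac{1}{14}\right) + \left(3 - 74088 - 840 + 9 \cdot 1764\right)} - 759 = \sqrt{- \frac{5}{14} + \left(3 - 74088 - 840 + 15876\right)} - 759 = \sqrt{- \frac{5}{14} - 59049} - 759 = \sqrt{- \frac{826691}{14}} - 759 = \frac{i \sqrt{11573674}}{14} - 759 = -759 + \frac{i \sqrt{11573674}}{14}$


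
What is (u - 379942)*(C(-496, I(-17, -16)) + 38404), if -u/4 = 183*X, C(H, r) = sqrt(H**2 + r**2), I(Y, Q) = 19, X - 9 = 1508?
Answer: -57236783944 - 1490386*sqrt(246377) ≈ -5.7977e+10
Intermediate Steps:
X = 1517 (X = 9 + 1508 = 1517)
u = -1110444 (u = -732*1517 = -4*277611 = -1110444)
(u - 379942)*(C(-496, I(-17, -16)) + 38404) = (-1110444 - 379942)*(sqrt((-496)**2 + 19**2) + 38404) = -1490386*(sqrt(246016 + 361) + 38404) = -1490386*(sqrt(246377) + 38404) = -1490386*(38404 + sqrt(246377)) = -57236783944 - 1490386*sqrt(246377)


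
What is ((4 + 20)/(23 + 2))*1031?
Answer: 24744/25 ≈ 989.76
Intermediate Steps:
((4 + 20)/(23 + 2))*1031 = (24/25)*1031 = 24744/25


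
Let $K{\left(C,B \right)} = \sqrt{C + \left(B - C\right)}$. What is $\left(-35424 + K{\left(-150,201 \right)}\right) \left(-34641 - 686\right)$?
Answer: $1251423648 - 35327 \sqrt{201} \approx 1.2509 \cdot 10^{9}$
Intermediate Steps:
$K{\left(C,B \right)} = \sqrt{B}$
$\left(-35424 + K{\left(-150,201 \right)}\right) \left(-34641 - 686\right) = \left(-35424 + \sqrt{201}\right) \left(-34641 - 686\right) = \left(-35424 + \sqrt{201}\right) \left(-35327\right) = 1251423648 - 35327 \sqrt{201}$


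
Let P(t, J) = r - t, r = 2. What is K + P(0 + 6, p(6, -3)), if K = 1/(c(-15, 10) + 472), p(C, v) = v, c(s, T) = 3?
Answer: -1899/475 ≈ -3.9979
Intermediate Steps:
P(t, J) = 2 - t
K = 1/475 (K = 1/(3 + 472) = 1/475 ≈ 0.0021053)
K + P(0 + 6, p(6, -3)) = 1/475 + (2 - (0 + 6)) = 1/475 + (2 - 1*6) = 1/475 + (2 - 6) = 1/475 - 4 = -1899/475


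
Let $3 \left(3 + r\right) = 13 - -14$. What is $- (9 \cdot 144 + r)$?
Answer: $-1302$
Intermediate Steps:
$r = 6$ ($r = -3 + \frac{13 - -14}{3} = -3 + \frac{13 + 14}{3} = -3 + \frac{1}{3} \cdot 27 = -3 + 9 = 6$)
$- (9 \cdot 144 + r) = - (9 \cdot 144 + 6) = - (1296 + 6) = \left(-1\right) 1302 = -1302$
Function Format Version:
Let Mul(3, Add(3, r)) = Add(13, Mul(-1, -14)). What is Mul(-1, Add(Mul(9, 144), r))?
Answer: -1302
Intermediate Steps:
r = 6 (r = Add(-3, Mul(Rational(1, 3), Add(13, Mul(-1, -14)))) = Add(-3, Mul(Rational(1, 3), Add(13, 14))) = Add(-3, Mul(Rational(1, 3), 27)) = Add(-3, 9) = 6)
Mul(-1, Add(Mul(9, 144), r)) = Mul(-1, Add(Mul(9, 144), 6)) = Mul(-1, Add(1296, 6)) = Mul(-1, 1302) = -1302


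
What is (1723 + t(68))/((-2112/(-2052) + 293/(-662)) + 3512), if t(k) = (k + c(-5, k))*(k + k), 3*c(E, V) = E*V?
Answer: -502881018/397631833 ≈ -1.2647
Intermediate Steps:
c(E, V) = E*V/3 (c(E, V) = (E*V)/3 = E*V/3)
t(k) = -4*k²/3 (t(k) = (k + (⅓)*(-5)*k)*(k + k) = (k - 5*k/3)*(2*k) = (-2*k/3)*(2*k) = -4*k²/3)
(1723 + t(68))/((-2112/(-2052) + 293/(-662)) + 3512) = (1723 - 4/3*68²)/((-2112/(-2052) + 293/(-662)) + 3512) = (1723 - 4/3*4624)/((-2112*(-1/2052) + 293*(-1/662)) + 3512) = (1723 - 18496/3)/((176/171 - 293/662) + 3512) = -13327/(3*(66409/113202 + 3512)) = -13327/(3*397631833/113202) = -13327/3*113202/397631833 = -502881018/397631833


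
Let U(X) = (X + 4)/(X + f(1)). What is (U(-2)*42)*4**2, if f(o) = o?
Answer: -1344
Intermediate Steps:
U(X) = (4 + X)/(1 + X) (U(X) = (X + 4)/(X + 1) = (4 + X)/(1 + X))
(U(-2)*42)*4**2 = (((4 - 2)/(1 - 2))*42)*4**2 = ((2/(-1))*42)*16 = (-1*2*42)*16 = -2*42*16 = -84*16 = -1344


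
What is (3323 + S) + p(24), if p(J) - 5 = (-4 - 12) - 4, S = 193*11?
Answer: 5431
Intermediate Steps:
S = 2123
p(J) = -15 (p(J) = 5 + ((-4 - 12) - 4) = 5 + (-16 - 4) = 5 - 20 = -15)
(3323 + S) + p(24) = (3323 + 2123) - 15 = 5446 - 15 = 5431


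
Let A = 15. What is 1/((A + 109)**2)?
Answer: 1/15376 ≈ 6.5036e-5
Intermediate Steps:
1/((A + 109)**2) = 1/((15 + 109)**2) = 1/(124**2) = 1/15376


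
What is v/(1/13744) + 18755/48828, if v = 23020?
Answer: 15448538595395/48828 ≈ 3.1639e+8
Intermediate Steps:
v/(1/13744) + 18755/48828 = 23020/(1/13744) + 18755/48828 = 23020/(1/13744) + 18755*(1/48828) = 23020*13744 + 18755/48828 = 316386880 + 18755/48828 = 15448538595395/48828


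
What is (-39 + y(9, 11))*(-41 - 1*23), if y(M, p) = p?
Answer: 1792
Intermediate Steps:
(-39 + y(9, 11))*(-41 - 1*23) = (-39 + 11)*(-41 - 1*23) = -28*(-41 - 23) = -28*(-64) = 1792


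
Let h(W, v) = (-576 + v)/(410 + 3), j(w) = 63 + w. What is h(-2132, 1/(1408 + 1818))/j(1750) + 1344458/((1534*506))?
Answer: 6877404000966/3972337101733 ≈ 1.7313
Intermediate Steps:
h(W, v) = -576/413 + v/413 (h(W, v) = (-576 + v)/413 = (-576 + v)*(1/413) = -576/413 + v/413)
h(-2132, 1/(1408 + 1818))/j(1750) + 1344458/((1534*506)) = (-576/413 + 1/(413*(1408 + 1818)))/(63 + 1750) + 1344458/((1534*506)) = (-576/413 + (1/413)/3226)/1813 + 1344458/776204 = (-576/413 + (1/413)*(1/3226))*(1/1813) + 1344458*(1/776204) = (-576/413 + 1/1332338)*(1/1813) + 672229/388102 = -1858175/1332338*1/1813 + 672229/388102 = -1858175/2415528794 + 672229/388102 = 6877404000966/3972337101733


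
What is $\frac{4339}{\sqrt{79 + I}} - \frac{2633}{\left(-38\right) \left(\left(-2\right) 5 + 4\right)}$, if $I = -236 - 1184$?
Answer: $- \frac{2633}{228} - \frac{4339 i \sqrt{149}}{447} \approx -11.548 - 118.49 i$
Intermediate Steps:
$I = -1420$
$\frac{4339}{\sqrt{79 + I}} - \frac{2633}{\left(-38\right) \left(\left(-2\right) 5 + 4\right)} = \frac{4339}{\sqrt{79 - 1420}} - \frac{2633}{\left(-38\right) \left(\left(-2\right) 5 + 4\right)} = \frac{4339}{\sqrt{-1341}} - \frac{2633}{\left(-38\right) \left(-10 + 4\right)} = \frac{4339}{3 i \sqrt{149}} - \frac{2633}{\left(-38\right) \left(-6\right)} = 4339 \left(- \frac{i \sqrt{149}}{447}\right) - \frac{2633}{228} = - \frac{4339 i \sqrt{149}}{447} - \frac{2633}{228} = - \frac{2633}{228} - \frac{4339 i \sqrt{149}}{447}$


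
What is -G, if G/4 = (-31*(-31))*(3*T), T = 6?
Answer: -69192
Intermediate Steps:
G = 69192 (G = 4*((-31*(-31))*(3*6)) = 4*(961*18) = 4*17298 = 69192)
-G = -1*69192 = -69192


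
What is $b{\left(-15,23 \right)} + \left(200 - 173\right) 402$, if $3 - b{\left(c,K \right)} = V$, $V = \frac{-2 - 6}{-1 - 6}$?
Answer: $\frac{75991}{7} \approx 10856.0$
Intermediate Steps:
$V = \frac{8}{7}$ ($V = - \frac{8}{-7} = \left(-8\right) \left(- \frac{1}{7}\right) = \frac{8}{7} \approx 1.1429$)
$b{\left(c,K \right)} = \frac{13}{7}$ ($b{\left(c,K \right)} = 3 - \frac{8}{7} = \frac{13}{7}$)
$b{\left(-15,23 \right)} + \left(200 - 173\right) 402 = \frac{13}{7} + \left(200 - 173\right) 402 = \frac{13}{7} + 27 \cdot 402 = \frac{13}{7} + 10854 = \frac{75991}{7}$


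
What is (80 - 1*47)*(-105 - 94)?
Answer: -6567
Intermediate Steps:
(80 - 1*47)*(-105 - 94) = (80 - 47)*(-199) = 33*(-199) = -6567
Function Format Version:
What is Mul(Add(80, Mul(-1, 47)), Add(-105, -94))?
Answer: -6567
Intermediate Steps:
Mul(Add(80, Mul(-1, 47)), Add(-105, -94)) = Mul(Add(80, -47), -199) = Mul(33, -199) = -6567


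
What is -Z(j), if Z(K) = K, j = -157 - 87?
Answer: 244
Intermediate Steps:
j = -244
-Z(j) = -1*(-244) = 244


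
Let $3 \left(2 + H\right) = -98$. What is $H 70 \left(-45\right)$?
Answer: $109200$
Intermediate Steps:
$H = - \frac{104}{3}$ ($H = -2 + \frac{1}{3} \left(-98\right) = -2 - \frac{98}{3} = - \frac{104}{3} \approx -34.667$)
$H 70 \left(-45\right) = \left(- \frac{104}{3}\right) 70 \left(-45\right) = \left(- \frac{7280}{3}\right) \left(-45\right) = 109200$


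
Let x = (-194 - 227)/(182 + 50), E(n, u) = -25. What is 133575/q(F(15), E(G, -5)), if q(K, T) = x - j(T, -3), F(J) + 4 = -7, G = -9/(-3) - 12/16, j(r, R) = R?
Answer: 1239576/11 ≈ 1.1269e+5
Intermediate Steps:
G = 9/4 (G = -9*(-⅓) - 12*1/16 = 3 - ¾ = 9/4 ≈ 2.2500)
x = -421/232 ≈ -1.8147
F(J) = -11 (F(J) = -4 - 7 = -11)
q(K, T) = 275/232 (q(K, T) = -421/232 - 1*(-3) = -421/232 + 3 = 275/232)
133575/q(F(15), E(G, -5)) = 133575/(275/232) = 133575*(232/275) = 1239576/11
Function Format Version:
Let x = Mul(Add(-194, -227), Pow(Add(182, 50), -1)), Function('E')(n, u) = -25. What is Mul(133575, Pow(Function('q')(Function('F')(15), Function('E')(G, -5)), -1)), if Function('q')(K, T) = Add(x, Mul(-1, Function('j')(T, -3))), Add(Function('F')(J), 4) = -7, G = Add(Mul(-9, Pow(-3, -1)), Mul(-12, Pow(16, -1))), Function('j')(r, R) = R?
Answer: Rational(1239576, 11) ≈ 1.1269e+5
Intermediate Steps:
G = Rational(9, 4) (G = Add(Mul(-9, Rational(-1, 3)), Mul(-12, Rational(1, 16))) = Add(3, Rational(-3, 4)) = Rational(9, 4) ≈ 2.2500)
x = Rational(-421, 232) (x = Mul(-421, Pow(232, -1)) = Mul(-421, Rational(1, 232)) = Rational(-421, 232) ≈ -1.8147)
Function('F')(J) = -11 (Function('F')(J) = Add(-4, -7) = -11)
Function('q')(K, T) = Rational(275, 232) (Function('q')(K, T) = Add(Rational(-421, 232), Mul(-1, -3)) = Add(Rational(-421, 232), 3) = Rational(275, 232))
Mul(133575, Pow(Function('q')(Function('F')(15), Function('E')(G, -5)), -1)) = Mul(133575, Pow(Rational(275, 232), -1)) = Mul(133575, Rational(232, 275)) = Rational(1239576, 11)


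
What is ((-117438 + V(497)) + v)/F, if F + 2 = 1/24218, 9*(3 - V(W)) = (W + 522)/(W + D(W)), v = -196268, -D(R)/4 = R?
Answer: 101947597251284/649949265 ≈ 1.5685e+5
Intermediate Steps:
D(R) = -4*R
V(W) = 3 + (522 + W)/(27*W) (V(W) = 3 - (W + 522)/(9*(W - 4*W)) = 3 - (522 + W)/(9*((-3*W))) = 3 - (522 + W)*(-1/(3*W))/9 = 3 - (-1)*(522 + W)/(27*W) = 3 + (522 + W)/(27*W))
F = -48435/24218 (F = -2 + 1/24218 = -48435/24218 ≈ -2.0000)
((-117438 + V(497)) + v)/F = ((-117438 + (2/27)*(261 + 41*497)/497) - 196268)/(-48435/24218) = ((-117438 + (2/27)*(1/497)*(261 + 20377)) - 196268)*(-24218/48435) = ((-117438 + (2/27)*(1/497)*20638) - 196268)*(-24218/48435) = ((-117438 + 41276/13419) - 196268)*(-24218/48435) = (-1575859246/13419 - 196268)*(-24218/48435) = -4209579538/13419*(-24218/48435) = 101947597251284/649949265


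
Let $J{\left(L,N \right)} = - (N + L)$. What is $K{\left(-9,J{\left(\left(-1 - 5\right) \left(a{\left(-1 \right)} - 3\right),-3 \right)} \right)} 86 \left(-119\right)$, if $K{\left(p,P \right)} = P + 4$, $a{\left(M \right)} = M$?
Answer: $173978$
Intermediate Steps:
$J{\left(L,N \right)} = - L - N$ ($J{\left(L,N \right)} = - (L + N) = - L - N$)
$K{\left(p,P \right)} = 4 + P$
$K{\left(-9,J{\left(\left(-1 - 5\right) \left(a{\left(-1 \right)} - 3\right),-3 \right)} \right)} 86 \left(-119\right) = \left(4 - \left(-3 + \left(-1 - 5\right) \left(-1 - 3\right)\right)\right) 86 \left(-119\right) = \left(4 + \left(- \left(-6\right) \left(-4\right) + 3\right)\right) 86 \left(-119\right) = \left(4 + \left(\left(-1\right) 24 + 3\right)\right) 86 \left(-119\right) = \left(4 + \left(-24 + 3\right)\right) 86 \left(-119\right) = \left(4 - 21\right) 86 \left(-119\right) = \left(-17\right) 86 \left(-119\right) = \left(-1462\right) \left(-119\right) = 173978$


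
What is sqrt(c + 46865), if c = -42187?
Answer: sqrt(4678) ≈ 68.396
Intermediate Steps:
sqrt(c + 46865) = sqrt(-42187 + 46865) = sqrt(4678)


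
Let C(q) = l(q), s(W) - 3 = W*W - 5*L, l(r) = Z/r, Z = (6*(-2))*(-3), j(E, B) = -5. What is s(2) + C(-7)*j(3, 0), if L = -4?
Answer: 369/7 ≈ 52.714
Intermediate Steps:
Z = 36 (Z = -12*(-3) = 36)
l(r) = 36/r
s(W) = 23 + W² (s(W) = 3 + (W*W - 5*(-4)) = 3 + (W² + 20) = 3 + (20 + W²) = 23 + W²)
C(q) = 36/q
s(2) + C(-7)*j(3, 0) = (23 + 2²) + (36/(-7))*(-5) = (23 + 4) + (36*(-⅐))*(-5) = 27 - 36/7*(-5) = 27 + 180/7 = 369/7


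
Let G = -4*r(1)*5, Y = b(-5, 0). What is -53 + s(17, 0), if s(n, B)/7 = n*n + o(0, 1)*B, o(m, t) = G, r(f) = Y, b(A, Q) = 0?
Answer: 1970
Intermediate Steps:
Y = 0
r(f) = 0
G = 0 (G = -4*0*5 = 0*5 = 0)
o(m, t) = 0
s(n, B) = 7*n**2 (s(n, B) = 7*(n*n + 0*B) = 7*(n**2 + 0) = 7*n**2)
-53 + s(17, 0) = -53 + 7*17**2 = -53 + 7*289 = -53 + 2023 = 1970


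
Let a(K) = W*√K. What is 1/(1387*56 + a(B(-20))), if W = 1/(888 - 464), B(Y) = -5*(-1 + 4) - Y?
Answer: 13963561472/1084577746653179 - 424*√5/1084577746653179 ≈ 1.2875e-5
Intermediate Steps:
B(Y) = -15 - Y (B(Y) = -5*3 - Y = -15 - Y)
W = 1/424 ≈ 0.0023585
a(K) = √K/424
1/(1387*56 + a(B(-20))) = 1/(1387*56 + √(-15 - 1*(-20))/424) = 1/(77672 + √(-15 + 20)/424) = 1/(77672 + √5/424)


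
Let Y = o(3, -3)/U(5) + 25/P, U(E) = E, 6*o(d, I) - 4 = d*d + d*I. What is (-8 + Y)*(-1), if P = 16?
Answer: 1513/240 ≈ 6.3042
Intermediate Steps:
o(d, I) = 2/3 + d**2/6 + I*d/6 (o(d, I) = 2/3 + (d*d + d*I)/6 = 2/3 + (d**2 + I*d)/6 = 2/3 + (d**2/6 + I*d/6) = 2/3 + d**2/6 + I*d/6)
Y = 407/240 (Y = (2/3 + (1/6)*3**2 + (1/6)*(-3)*3)/5 + 25/16 = (2/3 + (1/6)*9 - 3/2)*(1/5) + 25*(1/16) = (2/3 + 3/2 - 3/2)*(1/5) + 25/16 = (2/3)*(1/5) + 25/16 = 2/15 + 25/16 = 407/240 ≈ 1.6958)
(-8 + Y)*(-1) = (-8 + 407/240)*(-1) = -1513/240*(-1) = 1513/240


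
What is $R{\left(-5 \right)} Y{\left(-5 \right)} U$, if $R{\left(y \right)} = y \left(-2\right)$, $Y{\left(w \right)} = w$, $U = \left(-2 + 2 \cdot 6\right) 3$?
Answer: $-1500$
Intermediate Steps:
$U = 30$ ($U = \left(-2 + 12\right) 3 = 10 \cdot 3 = 30$)
$R{\left(y \right)} = - 2 y$
$R{\left(-5 \right)} Y{\left(-5 \right)} U = \left(-2\right) \left(-5\right) \left(-5\right) 30 = 10 \left(-5\right) 30 = \left(-50\right) 30 = -1500$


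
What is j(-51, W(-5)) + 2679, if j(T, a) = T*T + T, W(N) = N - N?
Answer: 5229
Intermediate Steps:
W(N) = 0
j(T, a) = T + T² (j(T, a) = T² + T = T + T²)
j(-51, W(-5)) + 2679 = -51*(1 - 51) + 2679 = -51*(-50) + 2679 = 2550 + 2679 = 5229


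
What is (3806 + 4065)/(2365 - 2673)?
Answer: -7871/308 ≈ -25.555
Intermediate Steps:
(3806 + 4065)/(2365 - 2673) = 7871/(-308) = 7871*(-1/308) = -7871/308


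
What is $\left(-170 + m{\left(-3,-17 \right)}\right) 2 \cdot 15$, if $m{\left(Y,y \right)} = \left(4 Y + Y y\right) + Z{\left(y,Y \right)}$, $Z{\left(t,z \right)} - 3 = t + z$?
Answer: $-4440$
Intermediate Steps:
$Z{\left(t,z \right)} = 3 + t + z$ ($Z{\left(t,z \right)} = 3 + \left(t + z\right) = 3 + t + z$)
$m{\left(Y,y \right)} = 3 + y + 5 Y + Y y$ ($m{\left(Y,y \right)} = \left(4 Y + Y y\right) + \left(3 + y + Y\right) = \left(4 Y + Y y\right) + \left(3 + Y + y\right) = 3 + y + 5 Y + Y y$)
$\left(-170 + m{\left(-3,-17 \right)}\right) 2 \cdot 15 = \left(-170 + \left(3 - 17 + 5 \left(-3\right) - -51\right)\right) 2 \cdot 15 = \left(-170 + \left(3 - 17 - 15 + 51\right)\right) 30 = \left(-170 + 22\right) 30 = \left(-148\right) 30 = -4440$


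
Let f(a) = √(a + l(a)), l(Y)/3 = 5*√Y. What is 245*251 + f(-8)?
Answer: 61495 + √(-8 + 30*I*√2) ≈ 61499.0 + 5.0584*I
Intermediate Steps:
l(Y) = 15*√Y (l(Y) = 3*(5*√Y) = 15*√Y)
f(a) = √(a + 15*√a)
245*251 + f(-8) = 245*251 + √(-8 + 15*√(-8)) = 61495 + √(-8 + 15*(2*I*√2)) = 61495 + √(-8 + 30*I*√2)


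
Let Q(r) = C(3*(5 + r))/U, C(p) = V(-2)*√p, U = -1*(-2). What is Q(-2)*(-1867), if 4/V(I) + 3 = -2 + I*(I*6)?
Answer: -11202/19 ≈ -589.58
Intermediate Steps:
V(I) = 4/(-5 + 6*I²) (V(I) = 4/(-3 + (-2 + I*(I*6))) = 4/(-3 + (-2 + I*(6*I))) = 4/(-3 + (-2 + 6*I²)) = 4/(-5 + 6*I²))
U = 2
C(p) = 4*√p/19 (C(p) = (4/(-5 + 6*(-2)²))*√p = (4/(-5 + 6*4))*√p = (4/(-5 + 24))*√p = (4/19)*√p = (4*(1/19))*√p = 4*√p/19)
Q(r) = 2*√(15 + 3*r)/19 (Q(r) = (4*√(3*(5 + r))/19)/2 = (4*√(15 + 3*r)/19)*(½) = 2*√(15 + 3*r)/19)
Q(-2)*(-1867) = (2*√(15 + 3*(-2))/19)*(-1867) = (2*√(15 - 6)/19)*(-1867) = (2*√9/19)*(-1867) = ((2/19)*3)*(-1867) = (6/19)*(-1867) = -11202/19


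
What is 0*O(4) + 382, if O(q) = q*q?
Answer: 382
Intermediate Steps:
O(q) = q²
0*O(4) + 382 = 0*4² + 382 = 0*16 + 382 = 0 + 382 = 382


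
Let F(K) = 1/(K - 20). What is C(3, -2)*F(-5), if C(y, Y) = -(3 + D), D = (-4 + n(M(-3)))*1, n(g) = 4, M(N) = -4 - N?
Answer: 3/25 ≈ 0.12000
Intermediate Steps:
D = 0 (D = (-4 + 4)*1 = 0*1 = 0)
F(K) = 1/(-20 + K)
C(y, Y) = -3 (C(y, Y) = -(3 + 0) = -1*3 = -3)
C(3, -2)*F(-5) = -3/(-20 - 5) = -3/(-25) = -3*(-1/25) = 3/25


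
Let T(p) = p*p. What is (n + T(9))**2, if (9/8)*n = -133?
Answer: 112225/81 ≈ 1385.5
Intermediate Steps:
n = -1064/9 (n = (8/9)*(-133) = -1064/9 ≈ -118.22)
T(p) = p**2
(n + T(9))**2 = (-1064/9 + 9**2)**2 = (-1064/9 + 81)**2 = (-335/9)**2 = 112225/81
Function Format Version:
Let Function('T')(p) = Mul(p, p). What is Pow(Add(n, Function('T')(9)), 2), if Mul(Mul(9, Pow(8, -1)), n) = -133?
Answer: Rational(112225, 81) ≈ 1385.5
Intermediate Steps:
n = Rational(-1064, 9) (n = Mul(Rational(8, 9), -133) = Rational(-1064, 9) ≈ -118.22)
Function('T')(p) = Pow(p, 2)
Pow(Add(n, Function('T')(9)), 2) = Pow(Add(Rational(-1064, 9), Pow(9, 2)), 2) = Pow(Add(Rational(-1064, 9), 81), 2) = Pow(Rational(-335, 9), 2) = Rational(112225, 81)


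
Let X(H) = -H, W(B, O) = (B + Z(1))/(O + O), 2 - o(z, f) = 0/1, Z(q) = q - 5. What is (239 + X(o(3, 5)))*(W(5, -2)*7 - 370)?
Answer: -352419/4 ≈ -88105.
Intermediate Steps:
Z(q) = -5 + q
o(z, f) = 2 (o(z, f) = 2 - 0/1 = 2 - 0 = 2 - 1*0 = 2 + 0 = 2)
W(B, O) = (-4 + B)/(2*O) (W(B, O) = (B + (-5 + 1))/(O + O) = (B - 4)/((2*O)) = (-4 + B)*(1/(2*O)) = (-4 + B)/(2*O))
(239 + X(o(3, 5)))*(W(5, -2)*7 - 370) = (239 - 1*2)*(((½)*(-4 + 5)/(-2))*7 - 370) = (239 - 2)*(((½)*(-½)*1)*7 - 370) = 237*(-¼*7 - 370) = 237*(-7/4 - 370) = 237*(-1487/4) = -352419/4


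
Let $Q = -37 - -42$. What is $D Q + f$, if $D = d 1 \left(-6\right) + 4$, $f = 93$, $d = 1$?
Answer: $83$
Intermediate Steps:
$D = -2$ ($D = 1 \cdot 1 \left(-6\right) + 4 = 1 \left(-6\right) + 4 = -6 + 4 = -2$)
$Q = 5$ ($Q = -37 + 42 = 5$)
$D Q + f = \left(-2\right) 5 + 93 = -10 + 93 = 83$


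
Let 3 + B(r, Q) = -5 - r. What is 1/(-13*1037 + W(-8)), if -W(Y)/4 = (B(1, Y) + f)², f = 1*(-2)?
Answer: -1/13965 ≈ -7.1608e-5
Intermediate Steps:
B(r, Q) = -8 - r (B(r, Q) = -3 + (-5 - r) = -8 - r)
f = -2
W(Y) = -484 (W(Y) = -4*((-8 - 1*1) - 2)² = -4*((-8 - 1) - 2)² = -4*(-9 - 2)² = -4*(-11)² = -4*121 = -484)
1/(-13*1037 + W(-8)) = 1/(-13*1037 - 484) = 1/(-13481 - 484) = 1/(-13965) = -1/13965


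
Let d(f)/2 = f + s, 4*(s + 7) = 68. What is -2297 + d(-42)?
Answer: -2361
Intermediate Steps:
s = 10 (s = -7 + (¼)*68 = -7 + 17 = 10)
d(f) = 20 + 2*f (d(f) = 2*(f + 10) = 2*(10 + f) = 20 + 2*f)
-2297 + d(-42) = -2297 + (20 + 2*(-42)) = -2297 + (20 - 84) = -2297 - 64 = -2361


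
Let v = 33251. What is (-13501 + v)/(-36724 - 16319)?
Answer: -19750/53043 ≈ -0.37234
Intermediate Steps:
(-13501 + v)/(-36724 - 16319) = (-13501 + 33251)/(-36724 - 16319) = 19750/(-53043) = 19750*(-1/53043) = -19750/53043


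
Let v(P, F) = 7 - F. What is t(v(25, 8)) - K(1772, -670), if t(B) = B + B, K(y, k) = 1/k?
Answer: -1339/670 ≈ -1.9985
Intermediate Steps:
t(B) = 2*B
t(v(25, 8)) - K(1772, -670) = 2*(7 - 1*8) - 1/(-670) = 2*(7 - 8) - 1*(-1/670) = 2*(-1) + 1/670 = -2 + 1/670 = -1339/670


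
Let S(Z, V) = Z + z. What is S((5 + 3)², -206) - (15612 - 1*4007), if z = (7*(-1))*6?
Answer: -11583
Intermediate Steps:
z = -42 (z = -7*6 = -42)
S(Z, V) = -42 + Z (S(Z, V) = Z - 42 = -42 + Z)
S((5 + 3)², -206) - (15612 - 1*4007) = (-42 + (5 + 3)²) - (15612 - 1*4007) = (-42 + 8²) - (15612 - 4007) = (-42 + 64) - 1*11605 = 22 - 11605 = -11583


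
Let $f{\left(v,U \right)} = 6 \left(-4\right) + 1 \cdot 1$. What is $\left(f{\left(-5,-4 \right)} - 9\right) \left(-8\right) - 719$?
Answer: $-463$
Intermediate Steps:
$f{\left(v,U \right)} = -23$ ($f{\left(v,U \right)} = -24 + 1 = -23$)
$\left(f{\left(-5,-4 \right)} - 9\right) \left(-8\right) - 719 = \left(-23 - 9\right) \left(-8\right) - 719 = \left(-32\right) \left(-8\right) - 719 = 256 - 719 = -463$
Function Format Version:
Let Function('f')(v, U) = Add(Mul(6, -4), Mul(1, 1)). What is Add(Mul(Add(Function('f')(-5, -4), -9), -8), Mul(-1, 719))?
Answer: -463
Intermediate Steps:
Function('f')(v, U) = -23 (Function('f')(v, U) = Add(-24, 1) = -23)
Add(Mul(Add(Function('f')(-5, -4), -9), -8), Mul(-1, 719)) = Add(Mul(Add(-23, -9), -8), Mul(-1, 719)) = Add(Mul(-32, -8), -719) = Add(256, -719) = -463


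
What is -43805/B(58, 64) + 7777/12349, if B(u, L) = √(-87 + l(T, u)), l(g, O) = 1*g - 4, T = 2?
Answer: 7777/12349 + 43805*I*√89/89 ≈ 0.62977 + 4643.3*I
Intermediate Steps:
l(g, O) = -4 + g (l(g, O) = g - 4 = -4 + g)
B(u, L) = I*√89 (B(u, L) = √(-87 + (-4 + 2)) = √(-87 - 2) = √(-89) = I*√89)
-43805/B(58, 64) + 7777/12349 = -43805*(-I*√89/89) + 7777/12349 = -(-43805)*I*√89/89 + 7777*(1/12349) = 43805*I*√89/89 + 7777/12349 = 7777/12349 + 43805*I*√89/89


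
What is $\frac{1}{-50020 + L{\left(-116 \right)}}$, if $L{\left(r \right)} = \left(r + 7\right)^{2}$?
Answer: $- \frac{1}{38139} \approx -2.622 \cdot 10^{-5}$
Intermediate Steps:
$L{\left(r \right)} = \left(7 + r\right)^{2}$
$\frac{1}{-50020 + L{\left(-116 \right)}} = \frac{1}{-50020 + \left(7 - 116\right)^{2}} = \frac{1}{-50020 + \left(-109\right)^{2}} = \frac{1}{-50020 + 11881} = \frac{1}{-38139} = - \frac{1}{38139}$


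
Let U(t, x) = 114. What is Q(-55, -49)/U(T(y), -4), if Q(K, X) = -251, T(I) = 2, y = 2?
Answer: -251/114 ≈ -2.2018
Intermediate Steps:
Q(-55, -49)/U(T(y), -4) = -251/114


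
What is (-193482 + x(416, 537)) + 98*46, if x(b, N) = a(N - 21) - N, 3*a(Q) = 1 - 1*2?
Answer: -568534/3 ≈ -1.8951e+5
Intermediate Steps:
a(Q) = -⅓ (a(Q) = (1 - 1*2)/3 = (1 - 2)/3 = (⅓)*(-1) = -⅓)
x(b, N) = -⅓ - N
(-193482 + x(416, 537)) + 98*46 = (-193482 + (-⅓ - 1*537)) + 98*46 = (-193482 + (-⅓ - 537)) + 4508 = (-193482 - 1612/3) + 4508 = -582058/3 + 4508 = -568534/3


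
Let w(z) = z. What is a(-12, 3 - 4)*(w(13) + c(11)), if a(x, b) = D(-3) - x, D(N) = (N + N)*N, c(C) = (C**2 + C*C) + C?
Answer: 7980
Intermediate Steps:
c(C) = C + 2*C**2 (c(C) = (C**2 + C**2) + C = 2*C**2 + C = C + 2*C**2)
D(N) = 2*N**2 (D(N) = (2*N)*N = 2*N**2)
a(x, b) = 18 - x (a(x, b) = 2*(-3)**2 - x = 2*9 - x = 18 - x)
a(-12, 3 - 4)*(w(13) + c(11)) = (18 - 1*(-12))*(13 + 11*(1 + 2*11)) = (18 + 12)*(13 + 11*(1 + 22)) = 30*(13 + 11*23) = 30*(13 + 253) = 30*266 = 7980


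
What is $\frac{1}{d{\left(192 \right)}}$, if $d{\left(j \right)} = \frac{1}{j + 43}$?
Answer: $235$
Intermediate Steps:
$d{\left(j \right)} = \frac{1}{43 + j}$
$\frac{1}{d{\left(192 \right)}} = \frac{1}{\frac{1}{43 + 192}} = \frac{1}{\frac{1}{235}} = 235$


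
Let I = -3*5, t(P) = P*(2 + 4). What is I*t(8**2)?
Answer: -5760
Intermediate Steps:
t(P) = 6*P (t(P) = P*6 = 6*P)
I = -15
I*t(8**2) = -90*8**2 = -90*64 = -15*384 = -5760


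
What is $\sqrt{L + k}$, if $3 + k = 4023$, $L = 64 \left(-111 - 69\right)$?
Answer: $50 i \sqrt{3} \approx 86.603 i$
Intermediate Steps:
$L = -11520$ ($L = 64 \left(-180\right) = -11520$)
$k = 4020$ ($k = -3 + 4023 = 4020$)
$\sqrt{L + k} = \sqrt{-11520 + 4020} = \sqrt{-7500} = 50 i \sqrt{3}$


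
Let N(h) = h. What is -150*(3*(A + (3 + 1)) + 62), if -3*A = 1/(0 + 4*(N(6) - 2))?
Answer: -88725/8 ≈ -11091.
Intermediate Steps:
A = -1/48 (A = -1/(3*(0 + 4*(6 - 2))) = -1/(3*(0 + 4*4)) = -1/(3*(0 + 16)) = -1/3/16 = -1/3*1/16 = -1/48 ≈ -0.020833)
-150*(3*(A + (3 + 1)) + 62) = -150*(3*(-1/48 + (3 + 1)) + 62) = -150*(3*(-1/48 + 4) + 62) = -150*(3*(191/48) + 62) = -150*(191/16 + 62) = -150*1183/16 = -88725/8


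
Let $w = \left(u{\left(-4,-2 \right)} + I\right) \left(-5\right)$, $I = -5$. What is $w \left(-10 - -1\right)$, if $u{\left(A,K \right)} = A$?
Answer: $-405$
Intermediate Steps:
$w = 45$ ($w = \left(-4 - 5\right) \left(-5\right) = \left(-9\right) \left(-5\right) = 45$)
$w \left(-10 - -1\right) = 45 \left(-10 - -1\right) = 45 \left(-10 + 1\right) = 45 \left(-9\right) = -405$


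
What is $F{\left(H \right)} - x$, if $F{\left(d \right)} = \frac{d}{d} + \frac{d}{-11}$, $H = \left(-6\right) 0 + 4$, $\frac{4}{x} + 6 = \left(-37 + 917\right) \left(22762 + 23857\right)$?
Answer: $\frac{143586477}{225635927} \approx 0.63636$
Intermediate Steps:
$x = \frac{2}{20512357}$ ($x = \frac{4}{-6 + \left(-37 + 917\right) \left(22762 + 23857\right)} = \frac{4}{-6 + 880 \cdot 46619} = \frac{4}{-6 + 41024720} = \frac{4}{41024714} = 4 \cdot \frac{1}{41024714} = \frac{2}{20512357} \approx 9.7502 \cdot 10^{-8}$)
$H = 4$ ($H = 0 + 4 = 4$)
$F{\left(d \right)} = 1 - \frac{d}{11}$ ($F{\left(d \right)} = 1 + d \left(- \frac{1}{11}\right) = 1 - \frac{d}{11}$)
$F{\left(H \right)} - x = \left(1 - \frac{4}{11}\right) - \frac{2}{20512357} = \frac{7}{11} - \frac{2}{20512357} = \frac{143586477}{225635927}$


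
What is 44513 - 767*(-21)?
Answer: 60620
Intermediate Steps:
44513 - 767*(-21) = 44513 + 16107 = 60620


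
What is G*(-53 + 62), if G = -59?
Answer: -531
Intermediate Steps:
G*(-53 + 62) = -59*(-53 + 62) = -59*9 = -531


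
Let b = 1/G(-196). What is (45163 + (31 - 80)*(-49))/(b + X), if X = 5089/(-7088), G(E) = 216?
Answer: -9102608064/136517 ≈ -66678.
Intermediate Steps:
X = -5089/7088 (X = 5089*(-1/7088) = -5089/7088 ≈ -0.71797)
b = 1/216 ≈ 0.0046296
(45163 + (31 - 80)*(-49))/(b + X) = (45163 + (31 - 80)*(-49))/(1/216 - 5089/7088) = (45163 - 49*(-49))/(-136517/191376) = (45163 + 2401)*(-191376/136517) = 47564*(-191376/136517) = -9102608064/136517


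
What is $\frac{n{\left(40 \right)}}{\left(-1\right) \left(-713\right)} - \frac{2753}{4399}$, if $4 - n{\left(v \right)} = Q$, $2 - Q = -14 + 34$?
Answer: $- \frac{1866111}{3136487} \approx -0.59497$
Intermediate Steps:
$Q = -18$ ($Q = 2 - \left(-14 + 34\right) = 2 - 20 = -18$)
$n{\left(v \right)} = 22$ ($n{\left(v \right)} = 4 - -18 = 4 + 18 = 22$)
$\frac{n{\left(40 \right)}}{\left(-1\right) \left(-713\right)} - \frac{2753}{4399} = \frac{22}{\left(-1\right) \left(-713\right)} - \frac{2753}{4399} = \frac{22}{713} - \frac{2753}{4399} = - \frac{1866111}{3136487}$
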